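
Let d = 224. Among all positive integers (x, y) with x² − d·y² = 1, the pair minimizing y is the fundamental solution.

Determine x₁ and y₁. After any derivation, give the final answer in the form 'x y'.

15 1

√224 → a₀=14, period (1,28); ℓ=2 even so k=1
k=0  a_k=14  p_k/q_k = 14/1
k=1  a_k=1  p_k/q_k = 15/1
→ (15, 1).  Check: 15²=225, 224·1²=224, difference 1.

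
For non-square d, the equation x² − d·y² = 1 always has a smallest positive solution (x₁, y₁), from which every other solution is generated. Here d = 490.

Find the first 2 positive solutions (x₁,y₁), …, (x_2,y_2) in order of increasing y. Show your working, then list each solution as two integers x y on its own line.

1039681 46968
2161873163521 97663474416

√490 = [22; 7,2,1,4,4,4,1,2,7,44, …], period ℓ=10 (even) → k=9
step 0: (22, 1)  from 22·(1,0) + (0,1)
step 1: (155, 7)  from 7·(22,1) + (1,0)
…
step 4: (2280, 103)  from 4·(487,22) + (332,15)
step 5: (9607, 434)  from 4·(2280,103) + (487,22)
step 6: (40708, 1839)  from 4·(9607,434) + (2280,103)
step 7: (50315, 2273)  from 1·(40708,1839) + (9607,434)
step 8: (141338, 6385)  from 2·(50315,2273) + (40708,1839)
step 9: (1039681, 46968)  from 7·(141338,6385) + (50315,2273)
→ (1039681, 46968).  Check: 1039681²=1080936581761, 490·46968²=1080936581760, difference 1.
(1039681+46968√490)^2 = 2161873163521 + 97663474416√490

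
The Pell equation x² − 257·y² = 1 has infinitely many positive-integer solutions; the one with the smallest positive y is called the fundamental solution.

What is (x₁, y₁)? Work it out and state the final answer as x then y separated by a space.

√257 = [16; 32, …], period ℓ=1 (odd) → k=1
a_0=16:  p_0=16·1+0=16,  q_0=16·0+1=1
a_1=32:  p_1=32·16+1=513,  q_1=32·1+0=32
fundamental: x₁=513, y₁=32  (since 263169 − 257·1024 = 1)

513 32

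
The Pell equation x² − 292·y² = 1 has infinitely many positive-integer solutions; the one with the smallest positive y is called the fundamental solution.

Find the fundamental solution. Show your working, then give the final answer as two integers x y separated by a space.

√292 = [17; 11,2,1,3,8,3,1,2,11,34, …], period ℓ=10 (even) → k=9
k=0  a_k=17  p_k/q_k = 17/1
k=1  a_k=11  p_k/q_k = 188/11
k=2  a_k=2  p_k/q_k = 393/23
k=3  a_k=1  p_k/q_k = 581/34
…
k=5  a_k=8  p_k/q_k = 17669/1034
k=6  a_k=3  p_k/q_k = 55143/3227
…
k=8  a_k=2  p_k/q_k = 200767/11749
k=9  a_k=11  p_k/q_k = 2281249/133500
→ (2281249, 133500).  Check: 2281249²=5204097000001, 292·133500²=5204097000000, difference 1.

2281249 133500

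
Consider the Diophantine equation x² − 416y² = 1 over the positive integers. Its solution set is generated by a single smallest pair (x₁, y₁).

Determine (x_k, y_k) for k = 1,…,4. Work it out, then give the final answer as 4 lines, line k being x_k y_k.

5201 255
54100801 2652510
562756526801 27591408765
5853793337683201 287005831321020

d=416: √d = [20; 2,1,1,9,1,1,2,40] (ℓ=8, even), read p_7/q_7
i=0: a=20 ⇒ p=20, q=1
…
i=5: a=1 ⇒ p=1081, q=53
i=6: a=1 ⇒ p=2060, q=101
i=7: a=2 ⇒ p=5201, q=255
→ (5201, 255).  Check: 5201²=27050401, 416·255²=27050400, difference 1.
(x_2, y_2) = (5201·5201 + 416·255·255, 5201·255 + 255·5201) = (54100801, 2652510)
(x_3, y_3) = (5201·54100801 + 416·255·2652510, 5201·2652510 + 255·54100801) = (562756526801, 27591408765)
(x_4, y_4) = (5201·562756526801 + 416·255·27591408765, 5201·27591408765 + 255·562756526801) = (5853793337683201, 287005831321020)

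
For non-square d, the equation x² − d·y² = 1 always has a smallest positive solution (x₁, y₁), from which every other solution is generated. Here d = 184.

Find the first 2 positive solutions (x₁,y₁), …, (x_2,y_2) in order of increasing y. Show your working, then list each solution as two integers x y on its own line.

√184 = [13; 1,1,3,2,1,2,1,2,3,1,1,26, …], period ℓ=12 (even) → k=11
k=0  a_k=13  p_k/q_k = 13/1
…
k=4  a_k=2  p_k/q_k = 217/16
k=5  a_k=1  p_k/q_k = 312/23
…
k=10  a_k=1  p_k/q_k = 13741/1013
k=11  a_k=1  p_k/q_k = 24335/1794
fundamental: x₁=24335, y₁=1794  (since 592192225 − 184·3218436 = 1)
n=2: (24335,1794)∘(24335,1794) = (24335·24335+184·1794·1794, 24335·1794+1794·24335) = (1184384449,87313980)

24335 1794
1184384449 87313980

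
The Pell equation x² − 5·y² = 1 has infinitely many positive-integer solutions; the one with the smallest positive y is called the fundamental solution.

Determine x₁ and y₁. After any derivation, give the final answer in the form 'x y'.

9 4

√5 = [2; 4, …], period ℓ=1 (odd) → k=1
k=0  a_k=2  p_k/q_k = 2/1
k=1  a_k=4  p_k/q_k = 9/4
→ (9, 4).  Check: 9²=81, 5·4²=80, difference 1.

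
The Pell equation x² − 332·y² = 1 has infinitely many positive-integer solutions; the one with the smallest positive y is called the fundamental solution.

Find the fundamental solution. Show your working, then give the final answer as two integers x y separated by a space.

13447 738

√332 = [18; 4,1,1,8,1,1,4,36, …], period ℓ=8 (even) → k=7
k=0  a_k=18  p_k/q_k = 18/1
k=1  a_k=4  p_k/q_k = 73/4
k=2  a_k=1  p_k/q_k = 91/5
…
k=6  a_k=1  p_k/q_k = 2970/163
k=7  a_k=4  p_k/q_k = 13447/738
fundamental: x₁=13447, y₁=738  (since 180821809 − 332·544644 = 1)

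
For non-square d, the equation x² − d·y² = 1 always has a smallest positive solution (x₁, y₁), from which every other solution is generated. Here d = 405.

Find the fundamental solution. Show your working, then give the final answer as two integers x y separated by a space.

161 8

√405 → a₀=20, period (8,40); ℓ=2 even so k=1
a_0=20:  p_0=20·1+0=20,  q_0=20·0+1=1
a_1=8:  p_1=8·20+1=161,  q_1=8·1+0=8
fundamental: x₁=161, y₁=8  (since 25921 − 405·64 = 1)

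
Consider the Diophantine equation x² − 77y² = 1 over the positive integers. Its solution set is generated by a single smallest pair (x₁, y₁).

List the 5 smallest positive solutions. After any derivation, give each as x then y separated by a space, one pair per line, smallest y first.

351 40
246401 28080
172973151 19712120
121426905601 13837880160
85241514758751 9714172160200

√77 = [8; 1,3,2,3,1,16, …], period ℓ=6 (even) → k=5
step 0: (8, 1)  from 8·(1,0) + (0,1)
…
step 2: (35, 4)  from 3·(9,1) + (8,1)
step 3: (79, 9)  from 2·(35,4) + (9,1)
step 4: (272, 31)  from 3·(79,9) + (35,4)
step 5: (351, 40)  from 1·(272,31) + (79,9)
(x₁, y₁) = (351, 40);  351² − 77·40² = 1 ✓
(351+40√77)^2 = 246401 + 28080√77
(351+40√77)^3 = 172973151 + 19712120√77
(351+40√77)^4 = 121426905601 + 13837880160√77
(351+40√77)^5 = 85241514758751 + 9714172160200√77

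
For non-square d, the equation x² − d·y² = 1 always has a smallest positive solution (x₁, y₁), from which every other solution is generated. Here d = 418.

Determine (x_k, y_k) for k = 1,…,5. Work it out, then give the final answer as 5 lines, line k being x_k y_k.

33857 1656
2292592897 112134384
155240635393601 7593067676520
10511964382749705217 514156984535740896
711807156058272903670337 34815626043260091355224

d=418: √d = [20; 2,4,20,4,2,40] (ℓ=6, even), read p_5/q_5
a_0=20:  p_0=20·1+0=20,  q_0=20·0+1=1
a_1=2:  p_1=2·20+1=41,  q_1=2·1+0=2
a_2=4:  p_2=4·41+20=184,  q_2=4·2+1=9
a_3=20:  p_3=20·184+41=3721,  q_3=20·9+2=182
a_4=4:  p_4=4·3721+184=15068,  q_4=4·182+9=737
a_5=2:  p_5=2·15068+3721=33857,  q_5=2·737+182=1656
→ (33857, 1656).  Check: 33857²=1146296449, 418·1656²=1146296448, difference 1.
n=2: (33857,1656)∘(33857,1656) = (33857·33857+418·1656·1656, 33857·1656+1656·33857) = (2292592897,112134384)
n=3: (2292592897,112134384)∘(33857,1656) = (33857·2292592897+418·1656·112134384, 33857·112134384+1656·2292592897) = (155240635393601,7593067676520)
n=4: (155240635393601,7593067676520)∘(33857,1656) = (33857·155240635393601+418·1656·7593067676520, 33857·7593067676520+1656·155240635393601) = (10511964382749705217,514156984535740896)
n=5: (10511964382749705217,514156984535740896)∘(33857,1656) = (33857·10511964382749705217+418·1656·514156984535740896, 33857·514156984535740896+1656·10511964382749705217) = (711807156058272903670337,34815626043260091355224)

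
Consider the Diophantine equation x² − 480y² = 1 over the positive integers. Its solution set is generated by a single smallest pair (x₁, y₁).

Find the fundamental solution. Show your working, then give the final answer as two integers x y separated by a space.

√480 = [21; 1,9,1,42, …], period ℓ=4 (even) → k=3
a_0=21:  p_0=21·1+0=21,  q_0=21·0+1=1
a_1=1:  p_1=1·21+1=22,  q_1=1·1+0=1
a_2=9:  p_2=9·22+21=219,  q_2=9·1+1=10
a_3=1:  p_3=1·219+22=241,  q_3=1·10+1=11
→ (241, 11).  Check: 241²=58081, 480·11²=58080, difference 1.

241 11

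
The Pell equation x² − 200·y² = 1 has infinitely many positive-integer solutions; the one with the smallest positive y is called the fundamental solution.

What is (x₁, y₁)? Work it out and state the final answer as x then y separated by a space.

99 7

√200 = [14; 7,28, …], period ℓ=2 (even) → k=1
step 0: (14, 1)  from 14·(1,0) + (0,1)
step 1: (99, 7)  from 7·(14,1) + (1,0)
fundamental: x₁=99, y₁=7  (since 9801 − 200·49 = 1)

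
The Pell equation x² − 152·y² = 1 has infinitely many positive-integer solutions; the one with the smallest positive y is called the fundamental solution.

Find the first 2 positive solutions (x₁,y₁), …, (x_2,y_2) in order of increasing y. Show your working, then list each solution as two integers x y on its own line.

37 3
2737 222

d=152: √d = [12; 3,24] (ℓ=2, even), read p_1/q_1
a_0=12:  p_0=12·1+0=12,  q_0=12·0+1=1
a_1=3:  p_1=3·12+1=37,  q_1=3·1+0=3
fundamental: x₁=37, y₁=3  (since 1369 − 152·9 = 1)
k=2:  x_2 = 37·37+152·3·3 = 2737,  y_2 = 37·3+3·37 = 222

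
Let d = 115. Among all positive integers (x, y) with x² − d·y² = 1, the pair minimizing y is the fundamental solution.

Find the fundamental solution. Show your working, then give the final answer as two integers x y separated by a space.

1126 105

[10; 1,2,1,1,1,1,1,2,1,20] for √115; ℓ=10 ⇒ convergent index 9
a_0=10:  p_0=10·1+0=10,  q_0=10·0+1=1
a_1=1:  p_1=1·10+1=11,  q_1=1·1+0=1
…
a_3=1:  p_3=1·32+11=43,  q_3=1·3+1=4
a_4=1:  p_4=1·43+32=75,  q_4=1·4+3=7
…
a_7=1:  p_7=1·193+118=311,  q_7=1·18+11=29
a_8=2:  p_8=2·311+193=815,  q_8=2·29+18=76
a_9=1:  p_9=1·815+311=1126,  q_9=1·76+29=105
(x₁, y₁) = (1126, 105);  1126² − 115·105² = 1 ✓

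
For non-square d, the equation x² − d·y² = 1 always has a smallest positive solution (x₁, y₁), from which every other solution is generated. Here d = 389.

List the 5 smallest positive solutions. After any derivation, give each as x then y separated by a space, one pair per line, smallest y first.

√389 = [19; 1,2,1,1,1,1,2,1,38, …], period ℓ=9 (odd) → k=17
i=0: a=19 ⇒ p=19, q=1
…
i=2: a=2 ⇒ p=59, q=3
i=3: a=1 ⇒ p=79, q=4
i=4: a=1 ⇒ p=138, q=7
i=5: a=1 ⇒ p=217, q=11
i=6: a=1 ⇒ p=355, q=18
i=7: a=2 ⇒ p=927, q=47
i=8: a=1 ⇒ p=1282, q=65
i=9: a=38 ⇒ p=49643, q=2517
i=10: a=1 ⇒ p=50925, q=2582
…
i=12: a=1 ⇒ p=202418, q=10263
…
i=14: a=1 ⇒ p=556329, q=28207
i=15: a=1 ⇒ p=910240, q=46151
i=16: a=2 ⇒ p=2376809, q=120509
i=17: a=1 ⇒ p=3287049, q=166660
(x₁, y₁) = (3287049, 166660);  3287049² − 389·166660² = 1 ✓
k=2:  x_2 = 3287049·3287049+389·166660·166660 = 21609382256801,  y_2 = 3287049·166660+166660·3287049 = 1095639172680
k=3:  x_3 = 3287049·21609382256801+389·166660·1095639172680 = 142062196675667653449,  y_3 = 3287049·1095639172680+166660·21609382256801 = 7202839293837075980
k=4:  x_4 = 3287049·142062196675667653449+389·166660·7202839293837075980 = 933930803041091759821507201,  y_4 = 3287049·7202839293837075980+166660·142062196675667653449 = 47352171395934637886793360
k=5:  x_5 = 3287049·933930803041091759821507201+389·166660·47352171395934637886793360 = 6139752624410693193862375179426249,  y_5 = 3287049·47352171395934637886793360+166660·933930803041091759821507201 = 311297815269663908222998617313300

3287049 166660
21609382256801 1095639172680
142062196675667653449 7202839293837075980
933930803041091759821507201 47352171395934637886793360
6139752624410693193862375179426249 311297815269663908222998617313300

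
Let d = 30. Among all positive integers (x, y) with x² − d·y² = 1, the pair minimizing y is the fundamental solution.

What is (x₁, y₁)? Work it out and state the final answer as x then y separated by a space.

√30 = [5; 2,10, …], period ℓ=2 (even) → k=1
a_0=5:  p_0=5·1+0=5,  q_0=5·0+1=1
a_1=2:  p_1=2·5+1=11,  q_1=2·1+0=2
fundamental: x₁=11, y₁=2  (since 121 − 30·4 = 1)

11 2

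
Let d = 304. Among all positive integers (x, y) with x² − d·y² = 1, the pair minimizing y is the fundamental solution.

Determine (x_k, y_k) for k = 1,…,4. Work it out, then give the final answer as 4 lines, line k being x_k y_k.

√304 → a₀=17, period (2,3,2,1,1,1,1,1,2,3,2,34); ℓ=12 even so k=11
a_0=17:  p_0=17·1+0=17,  q_0=17·0+1=1
…
a_2=3:  p_2=3·35+17=122,  q_2=3·2+1=7
…
a_4=1:  p_4=1·279+122=401,  q_4=1·16+7=23
…
a_6=1:  p_6=1·680+401=1081,  q_6=1·39+23=62
a_7=1:  p_7=1·1081+680=1761,  q_7=1·62+39=101
a_8=1:  p_8=1·1761+1081=2842,  q_8=1·101+62=163
a_9=2:  p_9=2·2842+1761=7445,  q_9=2·163+101=427
a_10=3:  p_10=3·7445+2842=25177,  q_10=3·427+163=1444
a_11=2:  p_11=2·25177+7445=57799,  q_11=2·1444+427=3315
→ (57799, 3315).  Check: 57799²=3340724401, 304·3315²=3340724400, difference 1.
(x_2, y_2) = (57799·57799 + 304·3315·3315, 57799·3315 + 3315·57799) = (6681448801, 383207370)
(x_3, y_3) = (57799·6681448801 + 304·3315·383207370, 57799·383207370 + 3315·6681448801) = (772362118440199, 44298005553945)
(x_4, y_4) = (57799·772362118440199 + 304·3315·44298005553945, 57799·44298005553945 + 3315·772362118440199) = (89283516160768675201, 5120760845641726740)

57799 3315
6681448801 383207370
772362118440199 44298005553945
89283516160768675201 5120760845641726740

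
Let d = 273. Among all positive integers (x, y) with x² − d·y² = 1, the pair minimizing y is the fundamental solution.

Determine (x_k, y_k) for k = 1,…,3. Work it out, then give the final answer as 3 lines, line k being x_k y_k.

√273 → a₀=16, period (1,1,10,1,1,32); ℓ=6 even so k=5
a_0=16:  p_0=16·1+0=16,  q_0=16·0+1=1
…
a_2=1:  p_2=1·17+16=33,  q_2=1·1+1=2
…
a_4=1:  p_4=1·347+33=380,  q_4=1·21+2=23
a_5=1:  p_5=1·380+347=727,  q_5=1·23+21=44
(x₁, y₁) = (727, 44);  727² − 273·44² = 1 ✓
n=2: (727,44)∘(727,44) = (727·727+273·44·44, 727·44+44·727) = (1057057,63976)
n=3: (1057057,63976)∘(727,44) = (727·1057057+273·44·63976, 727·63976+44·1057057) = (1536960151,93021060)

727 44
1057057 63976
1536960151 93021060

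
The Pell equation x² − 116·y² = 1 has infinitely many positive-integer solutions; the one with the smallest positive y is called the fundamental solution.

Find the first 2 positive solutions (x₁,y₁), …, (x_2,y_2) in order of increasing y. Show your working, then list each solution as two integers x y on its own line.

√116 = [10; 1,3,2,1,4,1,2,3,1,20, …], period ℓ=10 (even) → k=9
a_0=10:  p_0=10·1+0=10,  q_0=10·0+1=1
a_1=1:  p_1=1·10+1=11,  q_1=1·1+0=1
a_2=3:  p_2=3·11+10=43,  q_2=3·1+1=4
a_3=2:  p_3=2·43+11=97,  q_3=2·4+1=9
a_4=1:  p_4=1·97+43=140,  q_4=1·9+4=13
a_5=4:  p_5=4·140+97=657,  q_5=4·13+9=61
a_6=1:  p_6=1·657+140=797,  q_6=1·61+13=74
a_7=2:  p_7=2·797+657=2251,  q_7=2·74+61=209
a_8=3:  p_8=3·2251+797=7550,  q_8=3·209+74=701
a_9=1:  p_9=1·7550+2251=9801,  q_9=1·701+209=910
fundamental: x₁=9801, y₁=910  (since 96059601 − 116·828100 = 1)
k=2:  x_2 = 9801·9801+116·910·910 = 192119201,  y_2 = 9801·910+910·9801 = 17837820

9801 910
192119201 17837820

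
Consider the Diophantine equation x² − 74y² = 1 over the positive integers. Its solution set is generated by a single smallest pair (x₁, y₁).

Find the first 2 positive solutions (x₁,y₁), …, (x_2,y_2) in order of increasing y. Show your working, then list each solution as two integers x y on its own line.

3699 430
27365201 3181140

[8; 1,1,1,1,16] for √74; ℓ=5 ⇒ convergent index 9
step 0: (8, 1)  from 8·(1,0) + (0,1)
…
step 6: (757, 88)  from 1·(714,83) + (43,5)
…
step 8: (2228, 259)  from 1·(1471,171) + (757,88)
step 9: (3699, 430)  from 1·(2228,259) + (1471,171)
→ (3699, 430).  Check: 3699²=13682601, 74·430²=13682600, difference 1.
k=2:  x_2 = 3699·3699+74·430·430 = 27365201,  y_2 = 3699·430+430·3699 = 3181140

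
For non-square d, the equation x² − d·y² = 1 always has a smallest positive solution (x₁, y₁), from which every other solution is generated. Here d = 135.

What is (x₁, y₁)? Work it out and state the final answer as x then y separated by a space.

√135 → a₀=11, period (1,1,1,1,1,1,1,22); ℓ=8 even so k=7
a_0=11:  p_0=11·1+0=11,  q_0=11·0+1=1
a_1=1:  p_1=1·11+1=12,  q_1=1·1+0=1
a_2=1:  p_2=1·12+11=23,  q_2=1·1+1=2
a_3=1:  p_3=1·23+12=35,  q_3=1·2+1=3
…
a_5=1:  p_5=1·58+35=93,  q_5=1·5+3=8
a_6=1:  p_6=1·93+58=151,  q_6=1·8+5=13
a_7=1:  p_7=1·151+93=244,  q_7=1·13+8=21
(x₁, y₁) = (244, 21);  244² − 135·21² = 1 ✓

244 21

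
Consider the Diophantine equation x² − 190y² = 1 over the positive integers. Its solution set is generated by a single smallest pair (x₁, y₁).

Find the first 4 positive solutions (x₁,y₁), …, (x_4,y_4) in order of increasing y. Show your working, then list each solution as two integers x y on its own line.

52021 3774
5412368881 392654508
563113683064981 40852560317562
58587473808034384321 4250382080167131096

d=190: √d = [13; 1,3,1,1,1,…,3,1,26] (ℓ=14, even), read p_13/q_13
k=0  a_k=13  p_k/q_k = 13/1
k=1  a_k=1  p_k/q_k = 14/1
k=2  a_k=3  p_k/q_k = 55/4
k=3  a_k=1  p_k/q_k = 69/5
k=4  a_k=1  p_k/q_k = 124/9
k=5  a_k=1  p_k/q_k = 193/14
k=6  a_k=2  p_k/q_k = 510/37
…
k=12  a_k=3  p_k/q_k = 40787/2959
k=13  a_k=1  p_k/q_k = 52021/3774
→ (52021, 3774).  Check: 52021²=2706184441, 190·3774²=2706184440, difference 1.
(x_2, y_2) = (52021·52021 + 190·3774·3774, 52021·3774 + 3774·52021) = (5412368881, 392654508)
(x_3, y_3) = (52021·5412368881 + 190·3774·392654508, 52021·392654508 + 3774·5412368881) = (563113683064981, 40852560317562)
(x_4, y_4) = (52021·563113683064981 + 190·3774·40852560317562, 52021·40852560317562 + 3774·563113683064981) = (58587473808034384321, 4250382080167131096)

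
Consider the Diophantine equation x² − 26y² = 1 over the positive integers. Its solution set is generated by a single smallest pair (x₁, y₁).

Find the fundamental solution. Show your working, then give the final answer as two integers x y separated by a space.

[5; 10] for √26; ℓ=1 ⇒ convergent index 1
i=0: a=5 ⇒ p=5, q=1
i=1: a=10 ⇒ p=51, q=10
fundamental: x₁=51, y₁=10  (since 2601 − 26·100 = 1)

51 10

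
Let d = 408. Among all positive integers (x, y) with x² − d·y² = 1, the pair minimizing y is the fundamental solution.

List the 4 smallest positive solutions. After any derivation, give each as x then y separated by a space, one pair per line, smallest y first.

√408 = [20; 5,40, …], period ℓ=2 (even) → k=1
k=0  a_k=20  p_k/q_k = 20/1
k=1  a_k=5  p_k/q_k = 101/5
→ (101, 5).  Check: 101²=10201, 408·5²=10200, difference 1.
(x_2, y_2) = (101·101 + 408·5·5, 101·5 + 5·101) = (20401, 1010)
(x_3, y_3) = (101·20401 + 408·5·1010, 101·1010 + 5·20401) = (4120901, 204015)
(x_4, y_4) = (101·4120901 + 408·5·204015, 101·204015 + 5·4120901) = (832401601, 41210020)

101 5
20401 1010
4120901 204015
832401601 41210020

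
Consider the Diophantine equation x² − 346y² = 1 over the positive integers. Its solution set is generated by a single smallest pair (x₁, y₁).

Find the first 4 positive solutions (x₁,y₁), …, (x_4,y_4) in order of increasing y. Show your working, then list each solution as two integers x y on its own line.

17299 930
598510801 32176140
20707276675699 1113230090790
716430357827323201 38515534648976280

[18; 1,1,1,1,36] for √346; ℓ=5 ⇒ convergent index 9
step 0: (18, 1)  from 18·(1,0) + (0,1)
step 1: (19, 1)  from 1·(18,1) + (1,0)
step 2: (37, 2)  from 1·(19,1) + (18,1)
step 3: (56, 3)  from 1·(37,2) + (19,1)
step 4: (93, 5)  from 1·(56,3) + (37,2)
step 5: (3404, 183)  from 36·(93,5) + (56,3)
step 6: (3497, 188)  from 1·(3404,183) + (93,5)
step 7: (6901, 371)  from 1·(3497,188) + (3404,183)
step 8: (10398, 559)  from 1·(6901,371) + (3497,188)
step 9: (17299, 930)  from 1·(10398,559) + (6901,371)
fundamental: x₁=17299, y₁=930  (since 299255401 − 346·864900 = 1)
k=2:  x_2 = 17299·17299+346·930·930 = 598510801,  y_2 = 17299·930+930·17299 = 32176140
k=3:  x_3 = 17299·598510801+346·930·32176140 = 20707276675699,  y_3 = 17299·32176140+930·598510801 = 1113230090790
k=4:  x_4 = 17299·20707276675699+346·930·1113230090790 = 716430357827323201,  y_4 = 17299·1113230090790+930·20707276675699 = 38515534648976280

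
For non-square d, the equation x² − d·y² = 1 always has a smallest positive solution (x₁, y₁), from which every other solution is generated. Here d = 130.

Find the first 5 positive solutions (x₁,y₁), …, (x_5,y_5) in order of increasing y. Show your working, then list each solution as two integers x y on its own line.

d=130: √d = [11; 2,2,22] (ℓ=3, odd), read p_5/q_5
step 0: (11, 1)  from 11·(1,0) + (0,1)
…
step 4: (2611, 229)  from 2·(1277,112) + (57,5)
step 5: (6499, 570)  from 2·(2611,229) + (1277,112)
fundamental: x₁=6499, y₁=570  (since 42237001 − 130·324900 = 1)
(x_2, y_2) = (6499·6499 + 130·570·570, 6499·570 + 570·6499) = (84474001, 7408860)
(x_3, y_3) = (6499·84474001 + 130·570·7408860, 6499·7408860 + 570·84474001) = (1097993058499, 96300361710)
(x_4, y_4) = (6499·1097993058499 + 130·570·96300361710, 6499·96300361710 + 570·1097993058499) = (14271713689896001, 1251712094097720)
(x_5, y_5) = (6499·14271713689896001 + 130·570·1251712094097720, 6499·1251712094097720 + 570·14271713689896001) = (185503733443275162499, 16269753702781802850)

6499 570
84474001 7408860
1097993058499 96300361710
14271713689896001 1251712094097720
185503733443275162499 16269753702781802850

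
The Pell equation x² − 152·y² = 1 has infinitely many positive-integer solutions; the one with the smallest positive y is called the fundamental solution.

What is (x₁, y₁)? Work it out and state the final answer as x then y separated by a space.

[12; 3,24] for √152; ℓ=2 ⇒ convergent index 1
a_0=12:  p_0=12·1+0=12,  q_0=12·0+1=1
a_1=3:  p_1=3·12+1=37,  q_1=3·1+0=3
(x₁, y₁) = (37, 3);  37² − 152·3² = 1 ✓

37 3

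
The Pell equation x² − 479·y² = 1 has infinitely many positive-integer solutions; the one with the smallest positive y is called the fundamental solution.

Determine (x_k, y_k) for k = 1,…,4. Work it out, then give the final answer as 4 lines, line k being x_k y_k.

d=479: √d = [21; 1,7,1,3,2,21,2,3,1,7,1,42] (ℓ=12, even), read p_11/q_11
step 0: (21, 1)  from 21·(1,0) + (0,1)
step 1: (22, 1)  from 1·(21,1) + (1,0)
…
step 3: (197, 9)  from 1·(175,8) + (22,1)
…
step 6: (37075, 1694)  from 21·(1729,79) + (766,35)
…
step 10: (2648849, 121029)  from 7·(340591,15562) + (264712,12095)
step 11: (2989440, 136591)  from 1·(2648849,121029) + (340591,15562)
→ (2989440, 136591).  Check: 2989440²=8936751513600, 479·136591²=8936751513599, difference 1.
(x_2, y_2) = (2989440·2989440 + 479·136591·136591, 2989440·136591 + 136591·2989440) = (17873503027199, 816661198080)
(x_3, y_3) = (2989440·17873503027199 + 479·136591·816661198080, 2989440·816661198080 + 136591·17873503027199) = (106863529779256567680, 4882719303976413809)
(x_4, y_4) = (2989440·106863529779256567680 + 479·136591·4882719303976413809, 2989440·4882719303976413809 + 136591·106863529779256567680) = (638924220926583633867571201, 29193192792157684333155840)

2989440 136591
17873503027199 816661198080
106863529779256567680 4882719303976413809
638924220926583633867571201 29193192792157684333155840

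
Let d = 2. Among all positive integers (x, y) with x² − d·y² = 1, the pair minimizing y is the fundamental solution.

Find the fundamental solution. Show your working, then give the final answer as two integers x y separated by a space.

d=2: √d = [1; 2] (ℓ=1, odd), read p_1/q_1
k=0  a_k=1  p_k/q_k = 1/1
k=1  a_k=2  p_k/q_k = 3/2
→ (3, 2).  Check: 3²=9, 2·2²=8, difference 1.

3 2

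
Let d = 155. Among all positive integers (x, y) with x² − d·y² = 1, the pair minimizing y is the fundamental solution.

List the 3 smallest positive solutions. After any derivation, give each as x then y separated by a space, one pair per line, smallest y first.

[12; 2,4,2,24] for √155; ℓ=4 ⇒ convergent index 3
i=0: a=12 ⇒ p=12, q=1
…
i=2: a=4 ⇒ p=112, q=9
i=3: a=2 ⇒ p=249, q=20
fundamental: x₁=249, y₁=20  (since 62001 − 155·400 = 1)
(x_2, y_2) = (249·249 + 155·20·20, 249·20 + 20·249) = (124001, 9960)
(x_3, y_3) = (249·124001 + 155·20·9960, 249·9960 + 20·124001) = (61752249, 4960060)

249 20
124001 9960
61752249 4960060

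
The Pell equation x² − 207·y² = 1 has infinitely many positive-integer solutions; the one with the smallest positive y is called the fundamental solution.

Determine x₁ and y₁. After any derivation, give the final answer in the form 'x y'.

√207 → a₀=14, period (2,1,1,2,1,1,2,28); ℓ=8 even so k=7
step 0: (14, 1)  from 14·(1,0) + (0,1)
…
step 4: (187, 13)  from 2·(72,5) + (43,3)
step 5: (259, 18)  from 1·(187,13) + (72,5)
step 6: (446, 31)  from 1·(259,18) + (187,13)
step 7: (1151, 80)  from 2·(446,31) + (259,18)
(x₁, y₁) = (1151, 80);  1151² − 207·80² = 1 ✓

1151 80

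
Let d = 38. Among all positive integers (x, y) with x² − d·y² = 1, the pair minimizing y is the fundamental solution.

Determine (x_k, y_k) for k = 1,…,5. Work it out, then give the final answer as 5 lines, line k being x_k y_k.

d=38: √d = [6; 6,12] (ℓ=2, even), read p_1/q_1
i=0: a=6 ⇒ p=6, q=1
i=1: a=6 ⇒ p=37, q=6
→ (37, 6).  Check: 37²=1369, 38·6²=1368, difference 1.
(x_2, y_2) = (37·37 + 38·6·6, 37·6 + 6·37) = (2737, 444)
(x_3, y_3) = (37·2737 + 38·6·444, 37·444 + 6·2737) = (202501, 32850)
(x_4, y_4) = (37·202501 + 38·6·32850, 37·32850 + 6·202501) = (14982337, 2430456)
(x_5, y_5) = (37·14982337 + 38·6·2430456, 37·2430456 + 6·14982337) = (1108490437, 179820894)

37 6
2737 444
202501 32850
14982337 2430456
1108490437 179820894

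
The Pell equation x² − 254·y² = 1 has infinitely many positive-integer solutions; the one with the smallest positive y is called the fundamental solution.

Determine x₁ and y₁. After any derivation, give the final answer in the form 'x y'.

255 16

√254 → a₀=15, period (1,14,1,30); ℓ=4 even so k=3
a_0=15:  p_0=15·1+0=15,  q_0=15·0+1=1
…
a_2=14:  p_2=14·16+15=239,  q_2=14·1+1=15
a_3=1:  p_3=1·239+16=255,  q_3=1·15+1=16
(x₁, y₁) = (255, 16);  255² − 254·16² = 1 ✓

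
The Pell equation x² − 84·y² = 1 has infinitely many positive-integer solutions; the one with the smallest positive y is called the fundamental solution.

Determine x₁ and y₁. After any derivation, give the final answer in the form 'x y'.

√84 → a₀=9, period (6,18); ℓ=2 even so k=1
step 0: (9, 1)  from 9·(1,0) + (0,1)
step 1: (55, 6)  from 6·(9,1) + (1,0)
(x₁, y₁) = (55, 6);  55² − 84·6² = 1 ✓

55 6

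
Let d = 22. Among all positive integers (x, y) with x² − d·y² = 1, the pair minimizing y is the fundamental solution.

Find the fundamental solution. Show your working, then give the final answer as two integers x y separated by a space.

197 42

[4; 1,2,4,2,1,8] for √22; ℓ=6 ⇒ convergent index 5
a_0=4:  p_0=4·1+0=4,  q_0=4·0+1=1
a_1=1:  p_1=1·4+1=5,  q_1=1·1+0=1
a_2=2:  p_2=2·5+4=14,  q_2=2·1+1=3
a_3=4:  p_3=4·14+5=61,  q_3=4·3+1=13
a_4=2:  p_4=2·61+14=136,  q_4=2·13+3=29
a_5=1:  p_5=1·136+61=197,  q_5=1·29+13=42
→ (197, 42).  Check: 197²=38809, 22·42²=38808, difference 1.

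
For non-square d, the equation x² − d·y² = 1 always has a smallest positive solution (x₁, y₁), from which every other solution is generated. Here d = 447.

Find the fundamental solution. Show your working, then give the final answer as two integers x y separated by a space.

148 7

√447 → a₀=21, period (7,42); ℓ=2 even so k=1
i=0: a=21 ⇒ p=21, q=1
i=1: a=7 ⇒ p=148, q=7
(x₁, y₁) = (148, 7);  148² − 447·7² = 1 ✓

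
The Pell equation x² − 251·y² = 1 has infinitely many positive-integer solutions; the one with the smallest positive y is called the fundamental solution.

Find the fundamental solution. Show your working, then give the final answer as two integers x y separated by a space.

[15; 1,5,2,1,2,…,5,1,30] for √251; ℓ=14 ⇒ convergent index 13
a_0=15:  p_0=15·1+0=15,  q_0=15·0+1=1
a_1=1:  p_1=1·15+1=16,  q_1=1·1+0=1
a_2=5:  p_2=5·16+15=95,  q_2=5·1+1=6
a_3=2:  p_3=2·95+16=206,  q_3=2·6+1=13
a_4=1:  p_4=1·206+95=301,  q_4=1·13+6=19
a_5=2:  p_5=2·301+206=808,  q_5=2·19+13=51
…
a_7=15:  p_7=15·1917+808=29563,  q_7=15·121+51=1866
…
a_9=2:  p_9=2·61043+29563=151649,  q_9=2·3853+1866=9572
a_10=1:  p_10=1·151649+61043=212692,  q_10=1·9572+3853=13425
a_11=2:  p_11=2·212692+151649=577033,  q_11=2·13425+9572=36422
a_12=5:  p_12=5·577033+212692=3097857,  q_12=5·36422+13425=195535
a_13=1:  p_13=1·3097857+577033=3674890,  q_13=1·195535+36422=231957
fundamental: x₁=3674890, y₁=231957  (since 13504816512100 − 251·53804049849 = 1)

3674890 231957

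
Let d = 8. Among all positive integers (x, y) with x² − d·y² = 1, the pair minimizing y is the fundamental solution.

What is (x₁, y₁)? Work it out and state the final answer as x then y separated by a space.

3 1

[2; 1,4] for √8; ℓ=2 ⇒ convergent index 1
i=0: a=2 ⇒ p=2, q=1
i=1: a=1 ⇒ p=3, q=1
fundamental: x₁=3, y₁=1  (since 9 − 8·1 = 1)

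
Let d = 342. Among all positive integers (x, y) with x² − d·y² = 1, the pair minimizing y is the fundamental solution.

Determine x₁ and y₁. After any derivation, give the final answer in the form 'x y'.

37 2

√342 → a₀=18, period (2,36); ℓ=2 even so k=1
a_0=18:  p_0=18·1+0=18,  q_0=18·0+1=1
a_1=2:  p_1=2·18+1=37,  q_1=2·1+0=2
fundamental: x₁=37, y₁=2  (since 1369 − 342·4 = 1)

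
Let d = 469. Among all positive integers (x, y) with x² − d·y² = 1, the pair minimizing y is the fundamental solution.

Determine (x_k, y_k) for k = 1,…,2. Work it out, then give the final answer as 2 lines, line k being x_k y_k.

d=469: √d = [21; 1,1,1,10,6,10,1,1,1,42] (ℓ=10, even), read p_9/q_9
i=0: a=21 ⇒ p=21, q=1
…
i=2: a=1 ⇒ p=43, q=2
i=3: a=1 ⇒ p=65, q=3
i=4: a=10 ⇒ p=693, q=32
i=5: a=6 ⇒ p=4223, q=195
…
i=7: a=1 ⇒ p=47146, q=2177
i=8: a=1 ⇒ p=90069, q=4159
i=9: a=1 ⇒ p=137215, q=6336
(x₁, y₁) = (137215, 6336);  137215² − 469·6336² = 1 ✓
(x_2, y_2) = (137215·137215 + 469·6336·6336, 137215·6336 + 6336·137215) = (37655912449, 1738788480)

137215 6336
37655912449 1738788480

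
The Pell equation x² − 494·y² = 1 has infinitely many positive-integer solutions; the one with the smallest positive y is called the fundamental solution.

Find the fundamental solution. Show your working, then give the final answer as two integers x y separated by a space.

√494 = [22; 4,2,2,1,2,1,2,2,4,44, …], period ℓ=10 (even) → k=9
step 0: (22, 1)  from 22·(1,0) + (0,1)
step 1: (89, 4)  from 4·(22,1) + (1,0)
step 2: (200, 9)  from 2·(89,4) + (22,1)
step 3: (489, 22)  from 2·(200,9) + (89,4)
step 4: (689, 31)  from 1·(489,22) + (200,9)
step 5: (1867, 84)  from 2·(689,31) + (489,22)
step 6: (2556, 115)  from 1·(1867,84) + (689,31)
step 7: (6979, 314)  from 2·(2556,115) + (1867,84)
step 8: (16514, 743)  from 2·(6979,314) + (2556,115)
step 9: (73035, 3286)  from 4·(16514,743) + (6979,314)
→ (73035, 3286).  Check: 73035²=5334111225, 494·3286²=5334111224, difference 1.

73035 3286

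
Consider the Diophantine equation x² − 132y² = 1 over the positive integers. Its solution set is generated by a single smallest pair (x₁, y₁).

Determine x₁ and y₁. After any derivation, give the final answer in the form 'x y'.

[11; 2,22] for √132; ℓ=2 ⇒ convergent index 1
i=0: a=11 ⇒ p=11, q=1
i=1: a=2 ⇒ p=23, q=2
(x₁, y₁) = (23, 2);  23² − 132·2² = 1 ✓

23 2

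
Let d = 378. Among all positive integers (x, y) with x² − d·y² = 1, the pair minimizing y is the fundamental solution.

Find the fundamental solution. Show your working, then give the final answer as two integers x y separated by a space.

√378 → a₀=19, period (2,3,1,4,1,3,2,38); ℓ=8 even so k=7
a_0=19:  p_0=19·1+0=19,  q_0=19·0+1=1
…
a_2=3:  p_2=3·39+19=136,  q_2=3·2+1=7
a_3=1:  p_3=1·136+39=175,  q_3=1·7+2=9
a_4=4:  p_4=4·175+136=836,  q_4=4·9+7=43
a_5=1:  p_5=1·836+175=1011,  q_5=1·43+9=52
a_6=3:  p_6=3·1011+836=3869,  q_6=3·52+43=199
a_7=2:  p_7=2·3869+1011=8749,  q_7=2·199+52=450
fundamental: x₁=8749, y₁=450  (since 76545001 − 378·202500 = 1)

8749 450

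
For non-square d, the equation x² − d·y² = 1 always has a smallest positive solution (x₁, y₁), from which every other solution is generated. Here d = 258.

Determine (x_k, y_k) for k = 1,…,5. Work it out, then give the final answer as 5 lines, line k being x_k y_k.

257 16
132097 8224
67897601 4227120
34899234817 2172731456
17938138798337 1116779741264

√258 → a₀=16, period (16,32); ℓ=2 even so k=1
i=0: a=16 ⇒ p=16, q=1
i=1: a=16 ⇒ p=257, q=16
(x₁, y₁) = (257, 16);  257² − 258·16² = 1 ✓
(257+16√258)^2 = 132097 + 8224√258
(257+16√258)^3 = 67897601 + 4227120√258
(257+16√258)^4 = 34899234817 + 2172731456√258
(257+16√258)^5 = 17938138798337 + 1116779741264√258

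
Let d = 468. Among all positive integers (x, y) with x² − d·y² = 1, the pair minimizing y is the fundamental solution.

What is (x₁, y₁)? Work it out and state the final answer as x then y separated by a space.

[21; 1,1,1,2,1,1,1,42] for √468; ℓ=8 ⇒ convergent index 7
i=0: a=21 ⇒ p=21, q=1
…
i=2: a=1 ⇒ p=43, q=2
i=3: a=1 ⇒ p=65, q=3
…
i=6: a=1 ⇒ p=411, q=19
i=7: a=1 ⇒ p=649, q=30
fundamental: x₁=649, y₁=30  (since 421201 − 468·900 = 1)

649 30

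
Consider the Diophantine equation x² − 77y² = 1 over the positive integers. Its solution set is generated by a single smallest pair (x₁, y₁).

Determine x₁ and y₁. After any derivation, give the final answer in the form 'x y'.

351 40

[8; 1,3,2,3,1,16] for √77; ℓ=6 ⇒ convergent index 5
step 0: (8, 1)  from 8·(1,0) + (0,1)
step 1: (9, 1)  from 1·(8,1) + (1,0)
…
step 4: (272, 31)  from 3·(79,9) + (35,4)
step 5: (351, 40)  from 1·(272,31) + (79,9)
→ (351, 40).  Check: 351²=123201, 77·40²=123200, difference 1.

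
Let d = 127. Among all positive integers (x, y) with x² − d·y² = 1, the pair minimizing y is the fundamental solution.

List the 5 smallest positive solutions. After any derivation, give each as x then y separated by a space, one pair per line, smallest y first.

4730624 419775
44757606858751 3971595379200
423462818377139450624 37576248838264821825
4006486743445029115330560001 355518209168531397366758400
37906364688445371364544653008890624 3363645945459311770024609913661375

√127 = [11; 3,1,2,2,7,11,7,2,2,1,3,22, …], period ℓ=12 (even) → k=11
i=0: a=11 ⇒ p=11, q=1
…
i=4: a=2 ⇒ p=293, q=26
i=5: a=7 ⇒ p=2175, q=193
…
i=9: a=2 ⇒ p=906941, q=80478
i=10: a=1 ⇒ p=1274561, q=113099
i=11: a=3 ⇒ p=4730624, q=419775
(x₁, y₁) = (4730624, 419775);  4730624² − 127·419775² = 1 ✓
k=2:  x_2 = 4730624·4730624+127·419775·419775 = 44757606858751,  y_2 = 4730624·419775+419775·4730624 = 3971595379200
k=3:  x_3 = 4730624·44757606858751+127·419775·3971595379200 = 423462818377139450624,  y_3 = 4730624·3971595379200+419775·44757606858751 = 37576248838264821825
k=4:  x_4 = 4730624·423462818377139450624+127·419775·37576248838264821825 = 4006486743445029115330560001,  y_4 = 4730624·37576248838264821825+419775·423462818377139450624 = 355518209168531397366758400
k=5:  x_5 = 4730624·4006486743445029115330560001+127·419775·355518209168531397366758400 = 37906364688445371364544653008890624,  y_5 = 4730624·355518209168531397366758400+419775·4006486743445029115330560001 = 3363645945459311770024609913661375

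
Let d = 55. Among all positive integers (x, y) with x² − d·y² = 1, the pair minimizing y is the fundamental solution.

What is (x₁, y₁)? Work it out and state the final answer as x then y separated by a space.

√55 = [7; 2,2,2,14, …], period ℓ=4 (even) → k=3
a_0=7:  p_0=7·1+0=7,  q_0=7·0+1=1
a_1=2:  p_1=2·7+1=15,  q_1=2·1+0=2
a_2=2:  p_2=2·15+7=37,  q_2=2·2+1=5
a_3=2:  p_3=2·37+15=89,  q_3=2·5+2=12
(x₁, y₁) = (89, 12);  89² − 55·12² = 1 ✓

89 12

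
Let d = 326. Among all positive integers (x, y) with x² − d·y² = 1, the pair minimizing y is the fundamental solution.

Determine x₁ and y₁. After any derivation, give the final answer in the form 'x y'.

325 18

√326 = [18; 18,36, …], period ℓ=2 (even) → k=1
step 0: (18, 1)  from 18·(1,0) + (0,1)
step 1: (325, 18)  from 18·(18,1) + (1,0)
fundamental: x₁=325, y₁=18  (since 105625 − 326·324 = 1)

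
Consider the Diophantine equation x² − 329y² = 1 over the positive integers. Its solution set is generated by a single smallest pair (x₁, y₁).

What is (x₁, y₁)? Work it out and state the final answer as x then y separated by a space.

2376415 131016

√329 = [18; 7,4,2,1,1,4,1,1,2,4,7,36, …], period ℓ=12 (even) → k=11
step 0: (18, 1)  from 18·(1,0) + (0,1)
step 1: (127, 7)  from 7·(18,1) + (1,0)
step 2: (526, 29)  from 4·(127,7) + (18,1)
step 3: (1179, 65)  from 2·(526,29) + (127,7)
…
step 9: (74857, 4127)  from 2·(29366,1619) + (16125,889)
step 10: (328794, 18127)  from 4·(74857,4127) + (29366,1619)
step 11: (2376415, 131016)  from 7·(328794,18127) + (74857,4127)
(x₁, y₁) = (2376415, 131016);  2376415² − 329·131016² = 1 ✓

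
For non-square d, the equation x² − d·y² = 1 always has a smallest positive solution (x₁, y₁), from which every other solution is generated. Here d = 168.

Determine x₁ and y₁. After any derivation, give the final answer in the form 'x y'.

13 1

√168 = [12; 1,24, …], period ℓ=2 (even) → k=1
k=0  a_k=12  p_k/q_k = 12/1
k=1  a_k=1  p_k/q_k = 13/1
(x₁, y₁) = (13, 1);  13² − 168·1² = 1 ✓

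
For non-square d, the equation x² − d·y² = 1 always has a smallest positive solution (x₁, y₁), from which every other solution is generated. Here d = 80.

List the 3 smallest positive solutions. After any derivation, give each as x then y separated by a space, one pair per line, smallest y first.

√80 → a₀=8, period (1,16); ℓ=2 even so k=1
step 0: (8, 1)  from 8·(1,0) + (0,1)
step 1: (9, 1)  from 1·(8,1) + (1,0)
fundamental: x₁=9, y₁=1  (since 81 − 80·1 = 1)
(9+1√80)^2 = 161 + 18√80
(9+1√80)^3 = 2889 + 323√80

9 1
161 18
2889 323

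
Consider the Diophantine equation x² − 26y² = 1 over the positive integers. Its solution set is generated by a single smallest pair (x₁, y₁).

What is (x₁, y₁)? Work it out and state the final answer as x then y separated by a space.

d=26: √d = [5; 10] (ℓ=1, odd), read p_1/q_1
i=0: a=5 ⇒ p=5, q=1
i=1: a=10 ⇒ p=51, q=10
→ (51, 10).  Check: 51²=2601, 26·10²=2600, difference 1.

51 10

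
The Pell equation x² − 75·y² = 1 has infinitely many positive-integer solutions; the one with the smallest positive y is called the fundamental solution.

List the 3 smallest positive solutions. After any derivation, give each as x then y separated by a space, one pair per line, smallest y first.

26 3
1351 156
70226 8109

√75 → a₀=8, period (1,1,1,16); ℓ=4 even so k=3
i=0: a=8 ⇒ p=8, q=1
i=1: a=1 ⇒ p=9, q=1
i=2: a=1 ⇒ p=17, q=2
i=3: a=1 ⇒ p=26, q=3
(x₁, y₁) = (26, 3);  26² − 75·3² = 1 ✓
(26+3√75)^2 = 1351 + 156√75
(26+3√75)^3 = 70226 + 8109√75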